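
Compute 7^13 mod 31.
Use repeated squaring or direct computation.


7^1 mod 31 = 7
7^2 mod 31 = 18
7^3 mod 31 = 2
7^4 mod 31 = 14
7^5 mod 31 = 5
7^6 mod 31 = 4
7^7 mod 31 = 28
7^8 mod 31 = 10
7^9 mod 31 = 8
7^10 mod 31 = 25
7^11 mod 31 = 20
7^12 mod 31 = 16
7^13 mod 31 = 19


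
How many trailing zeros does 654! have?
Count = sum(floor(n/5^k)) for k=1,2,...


floor(654/5) = 130
floor(654/25) = 26
floor(654/125) = 5
floor(654/625) = 1
Total = 162

162 trailing zeros


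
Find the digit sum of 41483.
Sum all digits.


4 + 1 + 4 + 8 + 3 = 20


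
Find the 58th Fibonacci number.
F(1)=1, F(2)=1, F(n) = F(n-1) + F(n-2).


Sequence: 1, 1, 2, 3, 5, 8, 13, 21, 34, 55, 89, 144, 233, 377, 610, 987, 1597, 2584, 4181, 6765, 10946, 17711, 28657, 46368, 75025, 121393, 196418, 317811, 514229, 832040, 1346269, 2178309, 3524578, 5702887, 9227465, 14930352, 24157817, 39088169, 63245986, 102334155, 165580141, 267914296, 433494437, 701408733, 1134903170, 1836311903, 2971215073, 4807526976, 7778742049, 12586269025, 20365011074, 32951280099, 53316291173, 86267571272, 139583862445, 225851433717, 365435296162, 591286729879
F(58) = 591286729879


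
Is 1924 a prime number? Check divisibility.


1924 / 2 = 962 (exact division)
1924 is NOT prime.

No, 1924 is not prime


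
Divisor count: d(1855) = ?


1855 = 5^1 × 7^1 × 53^1
d(1855) = (1+1) × (1+1) × (1+1) = 8

8 divisors


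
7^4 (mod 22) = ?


7^1 mod 22 = 7
7^2 mod 22 = 5
7^3 mod 22 = 13
7^4 mod 22 = 3


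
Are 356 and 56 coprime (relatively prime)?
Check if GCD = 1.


Euclidean algorithm:
356 = 6 * 56 + 20
56 = 2 * 20 + 16
20 = 1 * 16 + 4
16 = 4 * 4 + 0
GCD(356, 56) = 4

No, not coprime (GCD = 4)


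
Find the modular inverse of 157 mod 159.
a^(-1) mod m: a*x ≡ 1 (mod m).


Use the extended Euclidean algorithm on (159, 157); each row r = 159*s + 157*t:
r=159, s=1, t=0
r=157, s=0, t=1
q=1: r=2, s=1, t=-1   [159*(1) + 157*(-1) = 2]
q=78: r=1, s=-78, t=79   [159*(-78) + 157*(79) = 1]
q=2: r=0, s=157, t=-159   [159*(157) + 157*(-159) = 0]
GCD = 1 with t = 79, so 157*(79) ≡ 1 (mod 159)
Inverse = 79 mod 159 = 79
Check: 157 * 79 = 12403 ≡ 1 (mod 159)

157^(-1) ≡ 79 (mod 159)


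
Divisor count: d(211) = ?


211 = 211^1
d(211) = (1+1) = 2

2 divisors


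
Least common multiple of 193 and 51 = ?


GCD(193, 51) = 1
LCM = 193*51/1 = 9843/1 = 9843

LCM = 9843


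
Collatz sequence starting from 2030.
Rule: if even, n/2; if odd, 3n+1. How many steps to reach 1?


2030 → 1015 → 3046 → 1523 → 4570 → 2285 → 6856 → 3428 → 1714 → 857 → 2572 → 1286 → 643 → 1930 → 965 → 2896 → 1448 → 724 → 362 → 181 → 544 → 272 → 136 → 68 → 34 → 17 → 52 → 26 → 13 → 40 → 20 → 10 → 5 → 16 → 8 → 4 → 2 → 1
Total steps = 37

37 steps


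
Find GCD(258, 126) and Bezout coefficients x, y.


Tabular extended Euclidean (each row: r = 258*s + 126*t):
r=258, s=1, t=0
r=126, s=0, t=1
q=2: r=6, s=1, t=-2   [258*(1) + 126*(-2) = 6]
q=21: r=0, s=-21, t=43   [258*(-21) + 126*(43) = 0]
GCD = 6; from the row with r=6: x=1, y=-2
Check: 258*(1) + 126*(-2) = 258 - 252 = 6

GCD = 6, x = 1, y = -2


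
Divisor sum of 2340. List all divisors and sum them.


Divisors of 2340: 1, 2, 3, 4, 5, 6, 9, 10, 12, 13, 15, 18, 20, 26, 30, 36, 39, 45, 52, 60, 65, 78, 90, 117, 130, 156, 180, 195, 234, 260, 390, 468, 585, 780, 1170, 2340
Sum = 1 + 2 + 3 + 4 + 5 + 6 + 9 + 10 + 12 + 13 + 15 + 18 + 20 + 26 + 30 + 36 + 39 + 45 + 52 + 60 + 65 + 78 + 90 + 117 + 130 + 156 + 180 + 195 + 234 + 260 + 390 + 468 + 585 + 780 + 1170 + 2340 = 7644

σ(2340) = 7644


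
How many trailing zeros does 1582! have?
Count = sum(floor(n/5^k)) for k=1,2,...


floor(1582/5) = 316
floor(1582/25) = 63
floor(1582/125) = 12
floor(1582/625) = 2
Total = 393

393 trailing zeros


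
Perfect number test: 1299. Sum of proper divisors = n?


Proper divisors of 1299: 1, 3, 433
Sum = 1 + 3 + 433 = 437

No, 1299 is not perfect (437 ≠ 1299)


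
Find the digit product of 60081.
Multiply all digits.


6 × 0 × 0 × 8 × 1 = 0


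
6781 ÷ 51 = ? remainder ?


6781 = 51 * 132 + 49
Check: 6732 + 49 = 6781

q = 132, r = 49


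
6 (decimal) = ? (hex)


6 (base 10) = 6 (decimal)
6 (decimal) = 6 (base 16)


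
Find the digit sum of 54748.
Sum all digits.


5 + 4 + 7 + 4 + 8 = 28


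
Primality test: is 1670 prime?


1670 / 2 = 835 (exact division)
1670 is NOT prime.

No, 1670 is not prime


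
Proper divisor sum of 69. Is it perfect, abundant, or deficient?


Proper divisors: 1, 3, 23
Sum = 1 + 3 + 23 = 27
27 < 69 → deficient

s(69) = 27 (deficient)


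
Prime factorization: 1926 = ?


1926 / 2 = 963
963 / 3 = 321
321 / 3 = 107
107 / 107 = 1
1926 = 2 × 3^2 × 107


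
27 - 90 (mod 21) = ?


27 - 90 = -63
-63 mod 21 = 0


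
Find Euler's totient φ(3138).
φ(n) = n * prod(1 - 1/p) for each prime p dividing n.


3138 = 2 × 3 × 523
Prime factors: 2, 3, 523
φ(3138) = 3138 × (1-1/2) × (1-1/3) × (1-1/523)
= 3138 × 1/2 × 2/3 × 522/523 = 1044

φ(3138) = 1044


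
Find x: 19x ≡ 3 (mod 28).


GCD(19, 28) = 1, unique solution
a^(-1) mod 28 = 3
x = 3 * 3 mod 28 = 9

x ≡ 9 (mod 28)


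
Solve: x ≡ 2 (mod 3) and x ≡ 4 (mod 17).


M = 3*17 = 51
M1 = M/3 = 17, M2 = M/17 = 3
M1^(-1) mod 3 = 2, M2^(-1) mod 17 = 6
x = 2*17*2 + 4*3*6 = 140
140 mod 51 = 38
Check: 38 mod 3 = 2 ✓, 38 mod 17 = 4 ✓

x ≡ 38 (mod 51)


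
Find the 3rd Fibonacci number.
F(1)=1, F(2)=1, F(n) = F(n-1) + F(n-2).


Sequence: 1, 1, 2
F(3) = 2


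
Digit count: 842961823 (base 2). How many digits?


842961823 in base 2 = 110010001111101001001110011111
Number of digits = 30

30 digits (base 2)


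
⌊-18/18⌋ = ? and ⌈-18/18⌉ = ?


-18/18 = -1.0000
floor = -1
ceil = -1

floor = -1, ceil = -1


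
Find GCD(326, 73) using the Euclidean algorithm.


326 = 4 * 73 + 34
73 = 2 * 34 + 5
34 = 6 * 5 + 4
5 = 1 * 4 + 1
4 = 4 * 1 + 0
GCD = 1


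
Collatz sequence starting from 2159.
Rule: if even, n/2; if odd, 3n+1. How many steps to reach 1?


2159 → 6478 → 3239 → 9718 → 4859 → 14578 → 7289 → 21868 → 10934 → 5467 → 16402 → 8201 → 24604 → 12302 → 6151 → 18454 → 9227 → 27682 → 13841 → 41524 → 20762 → 10381 → 31144 → 15572 → 7786 → 3893 → 11680 → 5840 → 2920 → 1460 → 730 → 365 → 1096 → 548 → 274 → 137 → 412 → 206 → 103 → 310 → 155 → 466 → 233 → 700 → 350 → 175 → 526 → 263 → 790 → 395 → 1186 → 593 → 1780 → 890 → 445 → 1336 → 668 → 334 → 167 → 502 → 251 → 754 → 377 → 1132 → 566 → 283 → 850 → 425 → 1276 → 638 → 319 → 958 → 479 → 1438 → 719 → 2158 → 1079 → 3238 → 1619 → 4858 → 2429 → 7288 → 3644 → 1822 → 911 → 2734 → 1367 → 4102 → 2051 → 6154 → 3077 → 9232 → 4616 → 2308 → 1154 → 577 → 1732 → 866 → 433 → 1300 → 650 → 325 → 976 → 488 → 244 → 122 → 61 → 184 → 92 → 46 → 23 → 70 → 35 → 106 → 53 → 160 → 80 → 40 → 20 → 10 → 5 → 16 → 8 → 4 → 2 → 1
Total steps = 125

125 steps


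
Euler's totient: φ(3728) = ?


3728 = 2^4 × 233
Prime factors: 2, 233
φ(3728) = 3728 × (1-1/2) × (1-1/233)
= 3728 × 1/2 × 232/233 = 1856

φ(3728) = 1856


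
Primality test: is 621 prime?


621 / 3 = 207 (exact division)
621 is NOT prime.

No, 621 is not prime


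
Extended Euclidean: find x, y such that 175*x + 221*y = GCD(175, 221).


Tabular extended Euclidean (each row: r = 175*s + 221*t):
r=175, s=1, t=0
r=221, s=0, t=1
q=0: r=175, s=1, t=0   [175*(1) + 221*(0) = 175]
q=1: r=46, s=-1, t=1   [175*(-1) + 221*(1) = 46]
q=3: r=37, s=4, t=-3   [175*(4) + 221*(-3) = 37]
q=1: r=9, s=-5, t=4   [175*(-5) + 221*(4) = 9]
q=4: r=1, s=24, t=-19   [175*(24) + 221*(-19) = 1]
q=9: r=0, s=-221, t=175   [175*(-221) + 221*(175) = 0]
GCD = 1; from the row with r=1: x=24, y=-19
Check: 175*(24) + 221*(-19) = 4200 - 4199 = 1

GCD = 1, x = 24, y = -19


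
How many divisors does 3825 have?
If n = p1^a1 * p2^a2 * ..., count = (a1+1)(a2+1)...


3825 = 3^2 × 5^2 × 17^1
d(3825) = (2+1) × (2+1) × (1+1) = 18

18 divisors


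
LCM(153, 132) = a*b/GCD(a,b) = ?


GCD(153, 132) = 3
LCM = 153*132/3 = 20196/3 = 6732

LCM = 6732


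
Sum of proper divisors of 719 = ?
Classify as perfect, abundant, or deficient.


Proper divisors: 1
Sum = 1 = 1
1 < 719 → deficient

s(719) = 1 (deficient)


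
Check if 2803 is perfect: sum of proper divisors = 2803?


Proper divisors of 2803: 1
Sum = 1 = 1

No, 2803 is not perfect (1 ≠ 2803)


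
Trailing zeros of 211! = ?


floor(211/5) = 42
floor(211/25) = 8
floor(211/125) = 1
Total = 51

51 trailing zeros


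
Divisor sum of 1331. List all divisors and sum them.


Divisors of 1331: 1, 11, 121, 1331
Sum = 1 + 11 + 121 + 1331 = 1464

σ(1331) = 1464


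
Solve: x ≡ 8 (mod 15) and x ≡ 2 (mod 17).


M = 15*17 = 255
M1 = M/15 = 17, M2 = M/17 = 15
M1^(-1) mod 15 = 8, M2^(-1) mod 17 = 8
x = 8*17*8 + 2*15*8 = 1328
1328 mod 255 = 53
Check: 53 mod 15 = 8 ✓, 53 mod 17 = 2 ✓

x ≡ 53 (mod 255)


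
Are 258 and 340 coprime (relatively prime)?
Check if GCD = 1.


Euclidean algorithm:
340 = 1 * 258 + 82
258 = 3 * 82 + 12
82 = 6 * 12 + 10
12 = 1 * 10 + 2
10 = 5 * 2 + 0
GCD(258, 340) = 2

No, not coprime (GCD = 2)


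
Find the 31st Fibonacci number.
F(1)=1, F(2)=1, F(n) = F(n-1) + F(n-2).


Sequence: 1, 1, 2, 3, 5, 8, 13, 21, 34, 55, 89, 144, 233, 377, 610, 987, 1597, 2584, 4181, 6765, 10946, 17711, 28657, 46368, 75025, 121393, 196418, 317811, 514229, 832040, 1346269
F(31) = 1346269


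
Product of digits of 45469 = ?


4 × 5 × 4 × 6 × 9 = 4320


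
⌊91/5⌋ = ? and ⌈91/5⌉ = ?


91/5 = 18.2000
floor = 18
ceil = 19

floor = 18, ceil = 19


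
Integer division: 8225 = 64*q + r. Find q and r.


8225 = 64 * 128 + 33
Check: 8192 + 33 = 8225

q = 128, r = 33


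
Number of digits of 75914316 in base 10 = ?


75914316 has 8 digits in base 10
floor(log10(75914316)) + 1 = floor(7.8803) + 1 = 8

8 digits (base 10)


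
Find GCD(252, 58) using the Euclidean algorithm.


252 = 4 * 58 + 20
58 = 2 * 20 + 18
20 = 1 * 18 + 2
18 = 9 * 2 + 0
GCD = 2


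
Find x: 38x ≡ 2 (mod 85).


GCD(38, 85) = 1, unique solution
a^(-1) mod 85 = 47
x = 47 * 2 mod 85 = 9

x ≡ 9 (mod 85)


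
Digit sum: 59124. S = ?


5 + 9 + 1 + 2 + 4 = 21


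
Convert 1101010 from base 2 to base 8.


1101010 (base 2) = 106 (decimal)
106 (decimal) = 152 (base 8)


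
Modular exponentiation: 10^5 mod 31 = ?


10^1 mod 31 = 10
10^2 mod 31 = 7
10^3 mod 31 = 8
10^4 mod 31 = 18
10^5 mod 31 = 25


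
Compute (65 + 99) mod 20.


65 + 99 = 164
164 mod 20 = 4


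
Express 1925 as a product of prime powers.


1925 / 5 = 385
385 / 5 = 77
77 / 7 = 11
11 / 11 = 1
1925 = 5^2 × 7 × 11


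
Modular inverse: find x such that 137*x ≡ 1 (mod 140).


Use the extended Euclidean algorithm on (140, 137); each row r = 140*s + 137*t:
r=140, s=1, t=0
r=137, s=0, t=1
q=1: r=3, s=1, t=-1   [140*(1) + 137*(-1) = 3]
q=45: r=2, s=-45, t=46   [140*(-45) + 137*(46) = 2]
q=1: r=1, s=46, t=-47   [140*(46) + 137*(-47) = 1]
q=2: r=0, s=-137, t=140   [140*(-137) + 137*(140) = 0]
GCD = 1 with t = -47, so 137*(-47) ≡ 1 (mod 140)
Inverse = -47 mod 140 = 93
Check: 137 * 93 = 12741 ≡ 1 (mod 140)

137^(-1) ≡ 93 (mod 140)


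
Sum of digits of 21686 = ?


2 + 1 + 6 + 8 + 6 = 23


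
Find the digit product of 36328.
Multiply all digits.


3 × 6 × 3 × 2 × 8 = 864


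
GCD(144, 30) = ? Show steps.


144 = 4 * 30 + 24
30 = 1 * 24 + 6
24 = 4 * 6 + 0
GCD = 6


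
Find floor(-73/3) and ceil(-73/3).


-73/3 = -24.3333
floor = -25
ceil = -24

floor = -25, ceil = -24


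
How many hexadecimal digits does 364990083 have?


364990083 in base 16 = 15C14E83
Number of digits = 8

8 digits (base 16)


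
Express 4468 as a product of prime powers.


4468 / 2 = 2234
2234 / 2 = 1117
1117 / 1117 = 1
4468 = 2^2 × 1117


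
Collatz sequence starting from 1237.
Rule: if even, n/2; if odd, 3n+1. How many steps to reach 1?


1237 → 3712 → 1856 → 928 → 464 → 232 → 116 → 58 → 29 → 88 → 44 → 22 → 11 → 34 → 17 → 52 → 26 → 13 → 40 → 20 → 10 → 5 → 16 → 8 → 4 → 2 → 1
Total steps = 26

26 steps


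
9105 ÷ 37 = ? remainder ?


9105 = 37 * 246 + 3
Check: 9102 + 3 = 9105

q = 246, r = 3


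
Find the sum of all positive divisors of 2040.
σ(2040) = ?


Divisors of 2040: 1, 2, 3, 4, 5, 6, 8, 10, 12, 15, 17, 20, 24, 30, 34, 40, 51, 60, 68, 85, 102, 120, 136, 170, 204, 255, 340, 408, 510, 680, 1020, 2040
Sum = 1 + 2 + 3 + 4 + 5 + 6 + 8 + 10 + 12 + 15 + 17 + 20 + 24 + 30 + 34 + 40 + 51 + 60 + 68 + 85 + 102 + 120 + 136 + 170 + 204 + 255 + 340 + 408 + 510 + 680 + 1020 + 2040 = 6480

σ(2040) = 6480


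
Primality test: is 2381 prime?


Check divisors up to sqrt(2381) = 48.7955
No divisors found.
2381 is prime.

Yes, 2381 is prime


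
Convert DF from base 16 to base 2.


DF (base 16) = 223 (decimal)
223 (decimal) = 11011111 (base 2)


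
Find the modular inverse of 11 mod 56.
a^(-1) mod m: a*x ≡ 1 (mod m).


Use the extended Euclidean algorithm on (56, 11); each row r = 56*s + 11*t:
r=56, s=1, t=0
r=11, s=0, t=1
q=5: r=1, s=1, t=-5   [56*(1) + 11*(-5) = 1]
q=11: r=0, s=-11, t=56   [56*(-11) + 11*(56) = 0]
GCD = 1 with t = -5, so 11*(-5) ≡ 1 (mod 56)
Inverse = -5 mod 56 = 51
Check: 11 * 51 = 561 ≡ 1 (mod 56)

11^(-1) ≡ 51 (mod 56)


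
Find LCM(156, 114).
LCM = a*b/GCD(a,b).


GCD(156, 114) = 6
LCM = 156*114/6 = 17784/6 = 2964

LCM = 2964


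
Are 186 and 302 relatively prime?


Euclidean algorithm:
302 = 1 * 186 + 116
186 = 1 * 116 + 70
116 = 1 * 70 + 46
70 = 1 * 46 + 24
46 = 1 * 24 + 22
24 = 1 * 22 + 2
22 = 11 * 2 + 0
GCD(186, 302) = 2

No, not coprime (GCD = 2)


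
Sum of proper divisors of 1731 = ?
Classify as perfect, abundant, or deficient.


Proper divisors: 1, 3, 577
Sum = 1 + 3 + 577 = 581
581 < 1731 → deficient

s(1731) = 581 (deficient)


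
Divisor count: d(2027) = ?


2027 = 2027^1
d(2027) = (1+1) = 2

2 divisors


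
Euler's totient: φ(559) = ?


559 = 13 × 43
Prime factors: 13, 43
φ(559) = 559 × (1-1/13) × (1-1/43)
= 559 × 12/13 × 42/43 = 504

φ(559) = 504


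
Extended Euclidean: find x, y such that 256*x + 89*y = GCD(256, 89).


Tabular extended Euclidean (each row: r = 256*s + 89*t):
r=256, s=1, t=0
r=89, s=0, t=1
q=2: r=78, s=1, t=-2   [256*(1) + 89*(-2) = 78]
q=1: r=11, s=-1, t=3   [256*(-1) + 89*(3) = 11]
q=7: r=1, s=8, t=-23   [256*(8) + 89*(-23) = 1]
q=11: r=0, s=-89, t=256   [256*(-89) + 89*(256) = 0]
GCD = 1; from the row with r=1: x=8, y=-23
Check: 256*(8) + 89*(-23) = 2048 - 2047 = 1

GCD = 1, x = 8, y = -23


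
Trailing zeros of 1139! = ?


floor(1139/5) = 227
floor(1139/25) = 45
floor(1139/125) = 9
floor(1139/625) = 1
Total = 282

282 trailing zeros


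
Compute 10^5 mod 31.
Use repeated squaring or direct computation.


10^1 mod 31 = 10
10^2 mod 31 = 7
10^3 mod 31 = 8
10^4 mod 31 = 18
10^5 mod 31 = 25


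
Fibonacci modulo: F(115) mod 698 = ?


F(k) mod 698 for k=1..115:
1, 1, 2, 3, 5, 8, 13, 21, 34, 55, 89, 144, 233, 377, 610, 289, 201, 490, 691, 483, 476, 261, 39, 300, 339, 639, 280, 221, 501, 24, 525, 549, 376, 227, 603, 132, 37, 169, 206, 375, 581, 258, 141, 399, 540, 241, 83, 324, 407, 33, 440, 473, 215, 688, 205, 195, 400, 595, 297, 194, 491, 685, 478, 465, 245, 12, 257, 269, 526, 97, 623, 22, 645, 667, 614, 583, 499, 384, 185, 569, 56, 625, 681, 608, 591, 501, 394, 197, 591, 90, 681, 73, 56, 129, 185, 314, 499, 115, 614, 31, 645, 676, 623, 601, 526, 429, 257, 686, 245, 233, 478, 13, 491, 504, 297
F(115) mod 698 = 297


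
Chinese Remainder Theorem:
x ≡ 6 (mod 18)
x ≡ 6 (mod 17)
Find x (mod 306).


M = 18*17 = 306
M1 = M/18 = 17, M2 = M/17 = 18
M1^(-1) mod 18 = 17, M2^(-1) mod 17 = 1
x = 6*17*17 + 6*18*1 = 1842
1842 mod 306 = 6
Check: 6 mod 18 = 6 ✓, 6 mod 17 = 6 ✓

x ≡ 6 (mod 306)


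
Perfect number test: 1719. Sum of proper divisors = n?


Proper divisors of 1719: 1, 3, 9, 191, 573
Sum = 1 + 3 + 9 + 191 + 573 = 777

No, 1719 is not perfect (777 ≠ 1719)


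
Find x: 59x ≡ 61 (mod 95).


GCD(59, 95) = 1, unique solution
a^(-1) mod 95 = 29
x = 29 * 61 mod 95 = 59

x ≡ 59 (mod 95)


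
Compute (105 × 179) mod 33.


105 × 179 = 18795
18795 mod 33 = 18


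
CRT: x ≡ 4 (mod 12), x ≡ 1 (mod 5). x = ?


M = 12*5 = 60
M1 = M/12 = 5, M2 = M/5 = 12
M1^(-1) mod 12 = 5, M2^(-1) mod 5 = 3
x = 4*5*5 + 1*12*3 = 136
136 mod 60 = 16
Check: 16 mod 12 = 4 ✓, 16 mod 5 = 1 ✓

x ≡ 16 (mod 60)


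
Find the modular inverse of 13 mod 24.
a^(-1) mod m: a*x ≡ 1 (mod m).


Use the extended Euclidean algorithm on (24, 13); each row r = 24*s + 13*t:
r=24, s=1, t=0
r=13, s=0, t=1
q=1: r=11, s=1, t=-1   [24*(1) + 13*(-1) = 11]
q=1: r=2, s=-1, t=2   [24*(-1) + 13*(2) = 2]
q=5: r=1, s=6, t=-11   [24*(6) + 13*(-11) = 1]
q=2: r=0, s=-13, t=24   [24*(-13) + 13*(24) = 0]
GCD = 1 with t = -11, so 13*(-11) ≡ 1 (mod 24)
Inverse = -11 mod 24 = 13
Check: 13 * 13 = 169 ≡ 1 (mod 24)

13^(-1) ≡ 13 (mod 24)


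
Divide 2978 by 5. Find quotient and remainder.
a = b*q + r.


2978 = 5 * 595 + 3
Check: 2975 + 3 = 2978

q = 595, r = 3


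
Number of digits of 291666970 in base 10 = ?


291666970 has 9 digits in base 10
floor(log10(291666970)) + 1 = floor(8.4649) + 1 = 9

9 digits (base 10)


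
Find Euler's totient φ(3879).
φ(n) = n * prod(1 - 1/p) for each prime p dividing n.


3879 = 3^2 × 431
Prime factors: 3, 431
φ(3879) = 3879 × (1-1/3) × (1-1/431)
= 3879 × 2/3 × 430/431 = 2580

φ(3879) = 2580


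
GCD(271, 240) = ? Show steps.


271 = 1 * 240 + 31
240 = 7 * 31 + 23
31 = 1 * 23 + 8
23 = 2 * 8 + 7
8 = 1 * 7 + 1
7 = 7 * 1 + 0
GCD = 1


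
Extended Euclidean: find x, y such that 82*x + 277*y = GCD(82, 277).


Tabular extended Euclidean (each row: r = 82*s + 277*t):
r=82, s=1, t=0
r=277, s=0, t=1
q=0: r=82, s=1, t=0   [82*(1) + 277*(0) = 82]
q=3: r=31, s=-3, t=1   [82*(-3) + 277*(1) = 31]
q=2: r=20, s=7, t=-2   [82*(7) + 277*(-2) = 20]
q=1: r=11, s=-10, t=3   [82*(-10) + 277*(3) = 11]
q=1: r=9, s=17, t=-5   [82*(17) + 277*(-5) = 9]
q=1: r=2, s=-27, t=8   [82*(-27) + 277*(8) = 2]
q=4: r=1, s=125, t=-37   [82*(125) + 277*(-37) = 1]
q=2: r=0, s=-277, t=82   [82*(-277) + 277*(82) = 0]
GCD = 1; from the row with r=1: x=125, y=-37
Check: 82*(125) + 277*(-37) = 10250 - 10249 = 1

GCD = 1, x = 125, y = -37


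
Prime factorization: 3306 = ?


3306 / 2 = 1653
1653 / 3 = 551
551 / 19 = 29
29 / 29 = 1
3306 = 2 × 3 × 19 × 29


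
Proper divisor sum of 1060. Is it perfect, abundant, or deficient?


Proper divisors: 1, 2, 4, 5, 10, 20, 53, 106, 212, 265, 530
Sum = 1 + 2 + 4 + 5 + 10 + 20 + 53 + 106 + 212 + 265 + 530 = 1208
1208 > 1060 → abundant

s(1060) = 1208 (abundant)


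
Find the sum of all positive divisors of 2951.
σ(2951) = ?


Divisors of 2951: 1, 13, 227, 2951
Sum = 1 + 13 + 227 + 2951 = 3192

σ(2951) = 3192


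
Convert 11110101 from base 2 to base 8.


11110101 (base 2) = 245 (decimal)
245 (decimal) = 365 (base 8)


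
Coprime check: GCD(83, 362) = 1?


Euclidean algorithm:
362 = 4 * 83 + 30
83 = 2 * 30 + 23
30 = 1 * 23 + 7
23 = 3 * 7 + 2
7 = 3 * 2 + 1
2 = 2 * 1 + 0
GCD(83, 362) = 1

Yes, coprime (GCD = 1)


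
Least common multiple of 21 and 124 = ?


GCD(21, 124) = 1
LCM = 21*124/1 = 2604/1 = 2604

LCM = 2604


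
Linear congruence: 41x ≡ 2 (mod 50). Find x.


GCD(41, 50) = 1, unique solution
a^(-1) mod 50 = 11
x = 11 * 2 mod 50 = 22

x ≡ 22 (mod 50)


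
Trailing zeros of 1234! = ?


floor(1234/5) = 246
floor(1234/25) = 49
floor(1234/125) = 9
floor(1234/625) = 1
Total = 305

305 trailing zeros


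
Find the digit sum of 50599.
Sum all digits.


5 + 0 + 5 + 9 + 9 = 28


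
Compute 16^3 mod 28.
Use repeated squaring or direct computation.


16^1 mod 28 = 16
16^2 mod 28 = 4
16^3 mod 28 = 8


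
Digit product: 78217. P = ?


7 × 8 × 2 × 1 × 7 = 784


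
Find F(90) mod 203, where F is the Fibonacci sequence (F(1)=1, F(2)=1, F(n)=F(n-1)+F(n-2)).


F(k) mod 203 for k=1..90:
1, 1, 2, 3, 5, 8, 13, 21, 34, 55, 89, 144, 30, 174, 1, 175, 176, 148, 121, 66, 187, 50, 34, 84, 118, 202, 117, 116, 30, 146, 176, 119, 92, 8, 100, 108, 5, 113, 118, 28, 146, 174, 117, 88, 2, 90, 92, 182, 71, 50, 121, 171, 89, 57, 146, 0, 146, 146, 89, 32, 121, 153, 71, 21, 92, 113, 2, 115, 117, 29, 146, 175, 118, 90, 5, 95, 100, 195, 92, 84, 176, 57, 30, 87, 117, 1, 118, 119, 34, 153
F(90) mod 203 = 153


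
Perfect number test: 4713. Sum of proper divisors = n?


Proper divisors of 4713: 1, 3, 1571
Sum = 1 + 3 + 1571 = 1575

No, 4713 is not perfect (1575 ≠ 4713)


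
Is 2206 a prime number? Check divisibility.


2206 / 2 = 1103 (exact division)
2206 is NOT prime.

No, 2206 is not prime


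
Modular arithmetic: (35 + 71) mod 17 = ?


35 + 71 = 106
106 mod 17 = 4


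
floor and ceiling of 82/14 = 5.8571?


82/14 = 5.8571
floor = 5
ceil = 6

floor = 5, ceil = 6


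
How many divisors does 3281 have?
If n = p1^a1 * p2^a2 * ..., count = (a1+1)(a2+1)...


3281 = 17^1 × 193^1
d(3281) = (1+1) × (1+1) = 4

4 divisors


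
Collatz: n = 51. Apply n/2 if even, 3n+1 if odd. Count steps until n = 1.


51 → 154 → 77 → 232 → 116 → 58 → 29 → 88 → 44 → 22 → 11 → 34 → 17 → 52 → 26 → 13 → 40 → 20 → 10 → 5 → 16 → 8 → 4 → 2 → 1
Total steps = 24

24 steps


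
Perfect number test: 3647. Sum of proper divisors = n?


Proper divisors of 3647: 1, 7, 521
Sum = 1 + 7 + 521 = 529

No, 3647 is not perfect (529 ≠ 3647)


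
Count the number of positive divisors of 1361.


1361 = 1361^1
d(1361) = (1+1) = 2

2 divisors


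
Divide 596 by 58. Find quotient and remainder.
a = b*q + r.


596 = 58 * 10 + 16
Check: 580 + 16 = 596

q = 10, r = 16


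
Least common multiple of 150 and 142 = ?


GCD(150, 142) = 2
LCM = 150*142/2 = 21300/2 = 10650

LCM = 10650


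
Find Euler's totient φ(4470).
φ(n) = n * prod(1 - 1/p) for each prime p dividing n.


4470 = 2 × 3 × 5 × 149
Prime factors: 2, 3, 5, 149
φ(4470) = 4470 × (1-1/2) × (1-1/3) × (1-1/5) × (1-1/149)
= 4470 × 1/2 × 2/3 × 4/5 × 148/149 = 1184

φ(4470) = 1184


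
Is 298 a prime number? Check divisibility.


298 / 2 = 149 (exact division)
298 is NOT prime.

No, 298 is not prime


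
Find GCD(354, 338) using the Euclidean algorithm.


354 = 1 * 338 + 16
338 = 21 * 16 + 2
16 = 8 * 2 + 0
GCD = 2


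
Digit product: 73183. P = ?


7 × 3 × 1 × 8 × 3 = 504


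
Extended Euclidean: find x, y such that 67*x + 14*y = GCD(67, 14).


Tabular extended Euclidean (each row: r = 67*s + 14*t):
r=67, s=1, t=0
r=14, s=0, t=1
q=4: r=11, s=1, t=-4   [67*(1) + 14*(-4) = 11]
q=1: r=3, s=-1, t=5   [67*(-1) + 14*(5) = 3]
q=3: r=2, s=4, t=-19   [67*(4) + 14*(-19) = 2]
q=1: r=1, s=-5, t=24   [67*(-5) + 14*(24) = 1]
q=2: r=0, s=14, t=-67   [67*(14) + 14*(-67) = 0]
GCD = 1; from the row with r=1: x=-5, y=24
Check: 67*(-5) + 14*(24) = -335 + 336 = 1

GCD = 1, x = -5, y = 24


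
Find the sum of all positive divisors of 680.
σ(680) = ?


Divisors of 680: 1, 2, 4, 5, 8, 10, 17, 20, 34, 40, 68, 85, 136, 170, 340, 680
Sum = 1 + 2 + 4 + 5 + 8 + 10 + 17 + 20 + 34 + 40 + 68 + 85 + 136 + 170 + 340 + 680 = 1620

σ(680) = 1620


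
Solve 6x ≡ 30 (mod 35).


GCD(6, 35) = 1, unique solution
a^(-1) mod 35 = 6
x = 6 * 30 mod 35 = 5

x ≡ 5 (mod 35)


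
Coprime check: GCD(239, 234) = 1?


Euclidean algorithm:
239 = 1 * 234 + 5
234 = 46 * 5 + 4
5 = 1 * 4 + 1
4 = 4 * 1 + 0
GCD(239, 234) = 1

Yes, coprime (GCD = 1)


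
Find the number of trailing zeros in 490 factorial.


floor(490/5) = 98
floor(490/25) = 19
floor(490/125) = 3
Total = 120

120 trailing zeros


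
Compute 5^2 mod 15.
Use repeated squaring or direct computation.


5^1 mod 15 = 5
5^2 mod 15 = 10


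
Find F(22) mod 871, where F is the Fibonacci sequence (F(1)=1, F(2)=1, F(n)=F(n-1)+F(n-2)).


F(k) mod 871 for k=1..22:
1, 1, 2, 3, 5, 8, 13, 21, 34, 55, 89, 144, 233, 377, 610, 116, 726, 842, 697, 668, 494, 291
F(22) mod 871 = 291


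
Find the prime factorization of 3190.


3190 / 2 = 1595
1595 / 5 = 319
319 / 11 = 29
29 / 29 = 1
3190 = 2 × 5 × 11 × 29


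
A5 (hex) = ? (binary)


A5 (base 16) = 165 (decimal)
165 (decimal) = 10100101 (base 2)


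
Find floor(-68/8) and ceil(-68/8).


-68/8 = -8.5000
floor = -9
ceil = -8

floor = -9, ceil = -8


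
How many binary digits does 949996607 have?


949996607 in base 2 = 111000100111111100110000111111
Number of digits = 30

30 digits (base 2)


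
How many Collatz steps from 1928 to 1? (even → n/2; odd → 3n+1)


1928 → 964 → 482 → 241 → 724 → 362 → 181 → 544 → 272 → 136 → 68 → 34 → 17 → 52 → 26 → 13 → 40 → 20 → 10 → 5 → 16 → 8 → 4 → 2 → 1
Total steps = 24

24 steps


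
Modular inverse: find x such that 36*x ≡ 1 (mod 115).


Use the extended Euclidean algorithm on (115, 36); each row r = 115*s + 36*t:
r=115, s=1, t=0
r=36, s=0, t=1
q=3: r=7, s=1, t=-3   [115*(1) + 36*(-3) = 7]
q=5: r=1, s=-5, t=16   [115*(-5) + 36*(16) = 1]
q=7: r=0, s=36, t=-115   [115*(36) + 36*(-115) = 0]
GCD = 1 with t = 16, so 36*(16) ≡ 1 (mod 115)
Inverse = 16 mod 115 = 16
Check: 36 * 16 = 576 ≡ 1 (mod 115)

36^(-1) ≡ 16 (mod 115)


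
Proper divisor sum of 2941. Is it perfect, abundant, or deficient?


Proper divisors: 1, 17, 173
Sum = 1 + 17 + 173 = 191
191 < 2941 → deficient

s(2941) = 191 (deficient)


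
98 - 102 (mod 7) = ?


98 - 102 = -4
-4 mod 7 = 3


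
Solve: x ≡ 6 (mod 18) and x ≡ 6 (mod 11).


M = 18*11 = 198
M1 = M/18 = 11, M2 = M/11 = 18
M1^(-1) mod 18 = 5, M2^(-1) mod 11 = 8
x = 6*11*5 + 6*18*8 = 1194
1194 mod 198 = 6
Check: 6 mod 18 = 6 ✓, 6 mod 11 = 6 ✓

x ≡ 6 (mod 198)


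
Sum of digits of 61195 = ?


6 + 1 + 1 + 9 + 5 = 22


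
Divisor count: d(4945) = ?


4945 = 5^1 × 23^1 × 43^1
d(4945) = (1+1) × (1+1) × (1+1) = 8

8 divisors


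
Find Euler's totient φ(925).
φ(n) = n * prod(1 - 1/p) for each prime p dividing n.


925 = 5^2 × 37
Prime factors: 5, 37
φ(925) = 925 × (1-1/5) × (1-1/37)
= 925 × 4/5 × 36/37 = 720

φ(925) = 720


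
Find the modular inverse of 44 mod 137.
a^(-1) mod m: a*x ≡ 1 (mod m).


Use the extended Euclidean algorithm on (137, 44); each row r = 137*s + 44*t:
r=137, s=1, t=0
r=44, s=0, t=1
q=3: r=5, s=1, t=-3   [137*(1) + 44*(-3) = 5]
q=8: r=4, s=-8, t=25   [137*(-8) + 44*(25) = 4]
q=1: r=1, s=9, t=-28   [137*(9) + 44*(-28) = 1]
q=4: r=0, s=-44, t=137   [137*(-44) + 44*(137) = 0]
GCD = 1 with t = -28, so 44*(-28) ≡ 1 (mod 137)
Inverse = -28 mod 137 = 109
Check: 44 * 109 = 4796 ≡ 1 (mod 137)

44^(-1) ≡ 109 (mod 137)


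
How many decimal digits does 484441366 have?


484441366 has 9 digits in base 10
floor(log10(484441366)) + 1 = floor(8.6852) + 1 = 9

9 digits (base 10)


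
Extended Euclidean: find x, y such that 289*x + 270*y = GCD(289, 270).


Tabular extended Euclidean (each row: r = 289*s + 270*t):
r=289, s=1, t=0
r=270, s=0, t=1
q=1: r=19, s=1, t=-1   [289*(1) + 270*(-1) = 19]
q=14: r=4, s=-14, t=15   [289*(-14) + 270*(15) = 4]
q=4: r=3, s=57, t=-61   [289*(57) + 270*(-61) = 3]
q=1: r=1, s=-71, t=76   [289*(-71) + 270*(76) = 1]
q=3: r=0, s=270, t=-289   [289*(270) + 270*(-289) = 0]
GCD = 1; from the row with r=1: x=-71, y=76
Check: 289*(-71) + 270*(76) = -20519 + 20520 = 1

GCD = 1, x = -71, y = 76


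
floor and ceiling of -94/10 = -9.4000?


-94/10 = -9.4000
floor = -10
ceil = -9

floor = -10, ceil = -9


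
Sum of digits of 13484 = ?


1 + 3 + 4 + 8 + 4 = 20


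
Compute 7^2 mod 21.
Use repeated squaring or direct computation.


7^1 mod 21 = 7
7^2 mod 21 = 7


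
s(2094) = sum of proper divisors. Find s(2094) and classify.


Proper divisors: 1, 2, 3, 6, 349, 698, 1047
Sum = 1 + 2 + 3 + 6 + 349 + 698 + 1047 = 2106
2106 > 2094 → abundant

s(2094) = 2106 (abundant)


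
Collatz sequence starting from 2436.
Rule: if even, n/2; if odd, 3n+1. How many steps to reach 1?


2436 → 1218 → 609 → 1828 → 914 → 457 → 1372 → 686 → 343 → 1030 → 515 → 1546 → 773 → 2320 → 1160 → 580 → 290 → 145 → 436 → 218 → 109 → 328 → 164 → 82 → 41 → 124 → 62 → 31 → 94 → 47 → 142 → 71 → 214 → 107 → 322 → 161 → 484 → 242 → 121 → 364 → 182 → 91 → 274 → 137 → 412 → 206 → 103 → 310 → 155 → 466 → 233 → 700 → 350 → 175 → 526 → 263 → 790 → 395 → 1186 → 593 → 1780 → 890 → 445 → 1336 → 668 → 334 → 167 → 502 → 251 → 754 → 377 → 1132 → 566 → 283 → 850 → 425 → 1276 → 638 → 319 → 958 → 479 → 1438 → 719 → 2158 → 1079 → 3238 → 1619 → 4858 → 2429 → 7288 → 3644 → 1822 → 911 → 2734 → 1367 → 4102 → 2051 → 6154 → 3077 → 9232 → 4616 → 2308 → 1154 → 577 → 1732 → 866 → 433 → 1300 → 650 → 325 → 976 → 488 → 244 → 122 → 61 → 184 → 92 → 46 → 23 → 70 → 35 → 106 → 53 → 160 → 80 → 40 → 20 → 10 → 5 → 16 → 8 → 4 → 2 → 1
Total steps = 133

133 steps


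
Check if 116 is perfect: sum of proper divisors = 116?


Proper divisors of 116: 1, 2, 4, 29, 58
Sum = 1 + 2 + 4 + 29 + 58 = 94

No, 116 is not perfect (94 ≠ 116)


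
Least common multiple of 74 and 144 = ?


GCD(74, 144) = 2
LCM = 74*144/2 = 10656/2 = 5328

LCM = 5328


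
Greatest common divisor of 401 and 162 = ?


401 = 2 * 162 + 77
162 = 2 * 77 + 8
77 = 9 * 8 + 5
8 = 1 * 5 + 3
5 = 1 * 3 + 2
3 = 1 * 2 + 1
2 = 2 * 1 + 0
GCD = 1


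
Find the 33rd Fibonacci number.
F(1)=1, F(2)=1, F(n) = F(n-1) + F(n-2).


Sequence: 1, 1, 2, 3, 5, 8, 13, 21, 34, 55, 89, 144, 233, 377, 610, 987, 1597, 2584, 4181, 6765, 10946, 17711, 28657, 46368, 75025, 121393, 196418, 317811, 514229, 832040, 1346269, 2178309, 3524578
F(33) = 3524578


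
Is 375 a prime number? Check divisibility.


375 / 3 = 125 (exact division)
375 is NOT prime.

No, 375 is not prime


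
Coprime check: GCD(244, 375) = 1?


Euclidean algorithm:
375 = 1 * 244 + 131
244 = 1 * 131 + 113
131 = 1 * 113 + 18
113 = 6 * 18 + 5
18 = 3 * 5 + 3
5 = 1 * 3 + 2
3 = 1 * 2 + 1
2 = 2 * 1 + 0
GCD(244, 375) = 1

Yes, coprime (GCD = 1)


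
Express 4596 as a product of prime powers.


4596 / 2 = 2298
2298 / 2 = 1149
1149 / 3 = 383
383 / 383 = 1
4596 = 2^2 × 3 × 383


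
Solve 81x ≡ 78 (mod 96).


GCD(81, 96) = 3 divides 78
Divide: 27x ≡ 26 (mod 32)
x ≡ 14 (mod 32)


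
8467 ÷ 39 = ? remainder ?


8467 = 39 * 217 + 4
Check: 8463 + 4 = 8467

q = 217, r = 4


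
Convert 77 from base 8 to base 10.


77 (base 8) = 63 (decimal)
63 (decimal) = 63 (base 10)


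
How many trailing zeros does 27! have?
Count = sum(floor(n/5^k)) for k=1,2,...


floor(27/5) = 5
floor(27/25) = 1
Total = 6

6 trailing zeros


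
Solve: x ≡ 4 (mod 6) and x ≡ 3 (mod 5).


M = 6*5 = 30
M1 = M/6 = 5, M2 = M/5 = 6
M1^(-1) mod 6 = 5, M2^(-1) mod 5 = 1
x = 4*5*5 + 3*6*1 = 118
118 mod 30 = 28
Check: 28 mod 6 = 4 ✓, 28 mod 5 = 3 ✓

x ≡ 28 (mod 30)


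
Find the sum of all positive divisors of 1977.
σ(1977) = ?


Divisors of 1977: 1, 3, 659, 1977
Sum = 1 + 3 + 659 + 1977 = 2640

σ(1977) = 2640


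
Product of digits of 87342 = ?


8 × 7 × 3 × 4 × 2 = 1344


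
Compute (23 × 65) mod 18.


23 × 65 = 1495
1495 mod 18 = 1


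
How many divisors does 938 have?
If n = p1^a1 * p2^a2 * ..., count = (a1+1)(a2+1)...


938 = 2^1 × 7^1 × 67^1
d(938) = (1+1) × (1+1) × (1+1) = 8

8 divisors


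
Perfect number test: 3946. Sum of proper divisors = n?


Proper divisors of 3946: 1, 2, 1973
Sum = 1 + 2 + 1973 = 1976

No, 3946 is not perfect (1976 ≠ 3946)


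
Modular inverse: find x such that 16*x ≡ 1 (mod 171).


Use the extended Euclidean algorithm on (171, 16); each row r = 171*s + 16*t:
r=171, s=1, t=0
r=16, s=0, t=1
q=10: r=11, s=1, t=-10   [171*(1) + 16*(-10) = 11]
q=1: r=5, s=-1, t=11   [171*(-1) + 16*(11) = 5]
q=2: r=1, s=3, t=-32   [171*(3) + 16*(-32) = 1]
q=5: r=0, s=-16, t=171   [171*(-16) + 16*(171) = 0]
GCD = 1 with t = -32, so 16*(-32) ≡ 1 (mod 171)
Inverse = -32 mod 171 = 139
Check: 16 * 139 = 2224 ≡ 1 (mod 171)

16^(-1) ≡ 139 (mod 171)


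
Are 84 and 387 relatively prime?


Euclidean algorithm:
387 = 4 * 84 + 51
84 = 1 * 51 + 33
51 = 1 * 33 + 18
33 = 1 * 18 + 15
18 = 1 * 15 + 3
15 = 5 * 3 + 0
GCD(84, 387) = 3

No, not coprime (GCD = 3)


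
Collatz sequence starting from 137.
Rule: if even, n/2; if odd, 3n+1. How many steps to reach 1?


137 → 412 → 206 → 103 → 310 → 155 → 466 → 233 → 700 → 350 → 175 → 526 → 263 → 790 → 395 → 1186 → 593 → 1780 → 890 → 445 → 1336 → 668 → 334 → 167 → 502 → 251 → 754 → 377 → 1132 → 566 → 283 → 850 → 425 → 1276 → 638 → 319 → 958 → 479 → 1438 → 719 → 2158 → 1079 → 3238 → 1619 → 4858 → 2429 → 7288 → 3644 → 1822 → 911 → 2734 → 1367 → 4102 → 2051 → 6154 → 3077 → 9232 → 4616 → 2308 → 1154 → 577 → 1732 → 866 → 433 → 1300 → 650 → 325 → 976 → 488 → 244 → 122 → 61 → 184 → 92 → 46 → 23 → 70 → 35 → 106 → 53 → 160 → 80 → 40 → 20 → 10 → 5 → 16 → 8 → 4 → 2 → 1
Total steps = 90

90 steps


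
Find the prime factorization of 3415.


3415 / 5 = 683
683 / 683 = 1
3415 = 5 × 683


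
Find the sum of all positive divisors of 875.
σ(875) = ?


Divisors of 875: 1, 5, 7, 25, 35, 125, 175, 875
Sum = 1 + 5 + 7 + 25 + 35 + 125 + 175 + 875 = 1248

σ(875) = 1248


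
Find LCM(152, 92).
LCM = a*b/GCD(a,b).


GCD(152, 92) = 4
LCM = 152*92/4 = 13984/4 = 3496

LCM = 3496


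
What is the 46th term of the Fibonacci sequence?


Sequence: 1, 1, 2, 3, 5, 8, 13, 21, 34, 55, 89, 144, 233, 377, 610, 987, 1597, 2584, 4181, 6765, 10946, 17711, 28657, 46368, 75025, 121393, 196418, 317811, 514229, 832040, 1346269, 2178309, 3524578, 5702887, 9227465, 14930352, 24157817, 39088169, 63245986, 102334155, 165580141, 267914296, 433494437, 701408733, 1134903170, 1836311903
F(46) = 1836311903


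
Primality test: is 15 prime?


15 / 3 = 5 (exact division)
15 is NOT prime.

No, 15 is not prime


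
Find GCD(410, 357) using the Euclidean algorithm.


410 = 1 * 357 + 53
357 = 6 * 53 + 39
53 = 1 * 39 + 14
39 = 2 * 14 + 11
14 = 1 * 11 + 3
11 = 3 * 3 + 2
3 = 1 * 2 + 1
2 = 2 * 1 + 0
GCD = 1


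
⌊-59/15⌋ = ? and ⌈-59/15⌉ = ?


-59/15 = -3.9333
floor = -4
ceil = -3

floor = -4, ceil = -3


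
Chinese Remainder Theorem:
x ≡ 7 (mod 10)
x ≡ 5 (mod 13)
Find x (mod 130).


M = 10*13 = 130
M1 = M/10 = 13, M2 = M/13 = 10
M1^(-1) mod 10 = 7, M2^(-1) mod 13 = 4
x = 7*13*7 + 5*10*4 = 837
837 mod 130 = 57
Check: 57 mod 10 = 7 ✓, 57 mod 13 = 5 ✓

x ≡ 57 (mod 130)


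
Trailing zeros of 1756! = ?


floor(1756/5) = 351
floor(1756/25) = 70
floor(1756/125) = 14
floor(1756/625) = 2
Total = 437

437 trailing zeros


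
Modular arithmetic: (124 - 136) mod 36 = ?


124 - 136 = -12
-12 mod 36 = 24


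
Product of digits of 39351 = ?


3 × 9 × 3 × 5 × 1 = 405


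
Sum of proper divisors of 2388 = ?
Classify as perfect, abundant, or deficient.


Proper divisors: 1, 2, 3, 4, 6, 12, 199, 398, 597, 796, 1194
Sum = 1 + 2 + 3 + 4 + 6 + 12 + 199 + 398 + 597 + 796 + 1194 = 3212
3212 > 2388 → abundant

s(2388) = 3212 (abundant)


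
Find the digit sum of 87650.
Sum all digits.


8 + 7 + 6 + 5 + 0 = 26


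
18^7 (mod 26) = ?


18^1 mod 26 = 18
18^2 mod 26 = 12
18^3 mod 26 = 8
18^4 mod 26 = 14
18^5 mod 26 = 18
18^6 mod 26 = 12
18^7 mod 26 = 8


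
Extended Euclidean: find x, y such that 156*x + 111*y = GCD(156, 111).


Tabular extended Euclidean (each row: r = 156*s + 111*t):
r=156, s=1, t=0
r=111, s=0, t=1
q=1: r=45, s=1, t=-1   [156*(1) + 111*(-1) = 45]
q=2: r=21, s=-2, t=3   [156*(-2) + 111*(3) = 21]
q=2: r=3, s=5, t=-7   [156*(5) + 111*(-7) = 3]
q=7: r=0, s=-37, t=52   [156*(-37) + 111*(52) = 0]
GCD = 3; from the row with r=3: x=5, y=-7
Check: 156*(5) + 111*(-7) = 780 - 777 = 3

GCD = 3, x = 5, y = -7


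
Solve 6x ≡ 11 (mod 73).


GCD(6, 73) = 1, unique solution
a^(-1) mod 73 = 61
x = 61 * 11 mod 73 = 14

x ≡ 14 (mod 73)


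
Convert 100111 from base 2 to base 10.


100111 (base 2) = 39 (decimal)
39 (decimal) = 39 (base 10)


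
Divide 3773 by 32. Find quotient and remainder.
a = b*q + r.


3773 = 32 * 117 + 29
Check: 3744 + 29 = 3773

q = 117, r = 29


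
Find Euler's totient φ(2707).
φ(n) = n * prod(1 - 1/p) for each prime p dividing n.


2707 = 2707
Prime factors: 2707
φ(2707) = 2707 × (1-1/2707)
= 2707 × 2706/2707 = 2706

φ(2707) = 2706


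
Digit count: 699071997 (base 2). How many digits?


699071997 in base 2 = 101001101010101111110111111101
Number of digits = 30

30 digits (base 2)


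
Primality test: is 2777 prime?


Check divisors up to sqrt(2777) = 52.6972
No divisors found.
2777 is prime.

Yes, 2777 is prime


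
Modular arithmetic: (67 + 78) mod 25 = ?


67 + 78 = 145
145 mod 25 = 20


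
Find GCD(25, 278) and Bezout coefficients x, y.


Tabular extended Euclidean (each row: r = 25*s + 278*t):
r=25, s=1, t=0
r=278, s=0, t=1
q=0: r=25, s=1, t=0   [25*(1) + 278*(0) = 25]
q=11: r=3, s=-11, t=1   [25*(-11) + 278*(1) = 3]
q=8: r=1, s=89, t=-8   [25*(89) + 278*(-8) = 1]
q=3: r=0, s=-278, t=25   [25*(-278) + 278*(25) = 0]
GCD = 1; from the row with r=1: x=89, y=-8
Check: 25*(89) + 278*(-8) = 2225 - 2224 = 1

GCD = 1, x = 89, y = -8


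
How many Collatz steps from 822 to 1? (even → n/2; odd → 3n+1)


822 → 411 → 1234 → 617 → 1852 → 926 → 463 → 1390 → 695 → 2086 → 1043 → 3130 → 1565 → 4696 → 2348 → 1174 → 587 → 1762 → 881 → 2644 → 1322 → 661 → 1984 → 992 → 496 → 248 → 124 → 62 → 31 → 94 → 47 → 142 → 71 → 214 → 107 → 322 → 161 → 484 → 242 → 121 → 364 → 182 → 91 → 274 → 137 → 412 → 206 → 103 → 310 → 155 → 466 → 233 → 700 → 350 → 175 → 526 → 263 → 790 → 395 → 1186 → 593 → 1780 → 890 → 445 → 1336 → 668 → 334 → 167 → 502 → 251 → 754 → 377 → 1132 → 566 → 283 → 850 → 425 → 1276 → 638 → 319 → 958 → 479 → 1438 → 719 → 2158 → 1079 → 3238 → 1619 → 4858 → 2429 → 7288 → 3644 → 1822 → 911 → 2734 → 1367 → 4102 → 2051 → 6154 → 3077 → 9232 → 4616 → 2308 → 1154 → 577 → 1732 → 866 → 433 → 1300 → 650 → 325 → 976 → 488 → 244 → 122 → 61 → 184 → 92 → 46 → 23 → 70 → 35 → 106 → 53 → 160 → 80 → 40 → 20 → 10 → 5 → 16 → 8 → 4 → 2 → 1
Total steps = 134

134 steps


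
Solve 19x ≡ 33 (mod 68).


GCD(19, 68) = 1, unique solution
a^(-1) mod 68 = 43
x = 43 * 33 mod 68 = 59

x ≡ 59 (mod 68)


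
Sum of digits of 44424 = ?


4 + 4 + 4 + 2 + 4 = 18


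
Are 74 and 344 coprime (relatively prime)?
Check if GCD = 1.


Euclidean algorithm:
344 = 4 * 74 + 48
74 = 1 * 48 + 26
48 = 1 * 26 + 22
26 = 1 * 22 + 4
22 = 5 * 4 + 2
4 = 2 * 2 + 0
GCD(74, 344) = 2

No, not coprime (GCD = 2)


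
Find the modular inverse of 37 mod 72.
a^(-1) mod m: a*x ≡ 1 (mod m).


Use the extended Euclidean algorithm on (72, 37); each row r = 72*s + 37*t:
r=72, s=1, t=0
r=37, s=0, t=1
q=1: r=35, s=1, t=-1   [72*(1) + 37*(-1) = 35]
q=1: r=2, s=-1, t=2   [72*(-1) + 37*(2) = 2]
q=17: r=1, s=18, t=-35   [72*(18) + 37*(-35) = 1]
q=2: r=0, s=-37, t=72   [72*(-37) + 37*(72) = 0]
GCD = 1 with t = -35, so 37*(-35) ≡ 1 (mod 72)
Inverse = -35 mod 72 = 37
Check: 37 * 37 = 1369 ≡ 1 (mod 72)

37^(-1) ≡ 37 (mod 72)
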